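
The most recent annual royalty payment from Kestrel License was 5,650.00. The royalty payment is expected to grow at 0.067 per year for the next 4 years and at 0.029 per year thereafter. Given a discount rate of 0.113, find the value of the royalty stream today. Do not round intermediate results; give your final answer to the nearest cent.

D_1 = 6028.55000
D_2 = 6432.46285
D_3 = 6863.43786
D_4 = 7323.28820
Terminal value at year 4: TV = D_4×(1+g_2)/(r−g_2) = 7535.66356/0.084 = 89710.28042
P_0 = D_1/(1+r)^1 + D_2/(1+r)^2 + D_3/(1+r)^3 + D_4/(1+r)^4 + TV/(1+r)^4
    = 5416.48697 + 5192.62498 + 4978.01514 + 4772.27507 + 58460.36962 = 78819.77178

78819.77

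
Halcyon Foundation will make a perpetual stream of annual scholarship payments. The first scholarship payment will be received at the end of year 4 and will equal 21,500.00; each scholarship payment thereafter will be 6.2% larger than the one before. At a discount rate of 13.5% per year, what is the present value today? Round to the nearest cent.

Value at end of year 3: C₁ / (r − g) = 21,500.00 / (0.135 − 0.062) = 294,520.5479
Discount to today: PV = 294,520.5479 / (1 + 0.135)^3 = 294,520.5479 / 1.462135 = 201,431.79

201431.79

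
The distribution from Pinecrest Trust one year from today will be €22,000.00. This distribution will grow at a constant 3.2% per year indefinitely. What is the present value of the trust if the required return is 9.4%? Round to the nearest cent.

€354838.71

Growing perpetuity: P = D₁ / (r − g) = €22,000.0000 / (0.094 − 0.032) = €354,838.71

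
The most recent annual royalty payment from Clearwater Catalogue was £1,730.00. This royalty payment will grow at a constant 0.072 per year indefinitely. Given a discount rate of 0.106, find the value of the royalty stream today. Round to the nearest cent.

£54545.88

D₁ = D₀ × (1 + g) = £1,730.00 × 1.072 = £1,854.5600
Growing perpetuity: P = D₁ / (r − g) = £1,854.5600 / (0.106 − 0.072) = £54,545.88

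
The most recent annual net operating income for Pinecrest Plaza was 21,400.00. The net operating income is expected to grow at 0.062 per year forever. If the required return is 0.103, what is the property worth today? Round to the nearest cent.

554312.20

D₁ = D₀ × (1 + g) = 21,400.00 × 1.062 = 22,726.8000
Growing perpetuity: P = D₁ / (r − g) = 22,726.8000 / (0.103 − 0.062) = 554,312.20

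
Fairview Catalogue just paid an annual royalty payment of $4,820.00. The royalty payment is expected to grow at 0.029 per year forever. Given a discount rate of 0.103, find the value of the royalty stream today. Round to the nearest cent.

D₁ = D₀ × (1 + g) = $4,820.00 × 1.029 = $4,959.7800
Growing perpetuity: P = D₁ / (r − g) = $4,959.7800 / (0.103 − 0.029) = $67,024.05

$67024.05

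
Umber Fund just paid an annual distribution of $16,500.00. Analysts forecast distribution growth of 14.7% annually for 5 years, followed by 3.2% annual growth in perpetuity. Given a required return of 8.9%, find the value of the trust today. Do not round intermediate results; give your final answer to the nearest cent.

D_1 = 18925.50000
D_2 = 21707.54850
D_3 = 24898.55813
D_4 = 28558.64617
D_5 = 32756.76716
Terminal value at year 5: TV = D_5×(1+g_2)/(r−g_2) = 33804.98371/0.057 = 593069.88967
P_0 = D_1/(1+r)^1 + D_2/(1+r)^2 + D_3/(1+r)^3 + D_4/(1+r)^4 + D_5/(1+r)^5 + TV/(1+r)^5
    = 17378.78788 + 18304.37989 + 19279.26881 + 20306.08018 + 21387.57940 + 387227.75344 = 483883.84960

$483883.85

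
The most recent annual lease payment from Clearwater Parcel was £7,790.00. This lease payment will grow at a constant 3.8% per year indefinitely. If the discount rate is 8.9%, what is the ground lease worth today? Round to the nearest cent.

£158549.41

D₁ = D₀ × (1 + g) = £7,790.00 × 1.038 = £8,086.0200
Growing perpetuity: P = D₁ / (r − g) = £8,086.0200 / (0.089 − 0.038) = £158,549.41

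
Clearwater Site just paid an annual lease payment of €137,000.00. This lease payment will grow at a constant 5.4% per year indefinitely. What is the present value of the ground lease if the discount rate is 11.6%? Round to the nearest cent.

€2329000.00

D₁ = D₀ × (1 + g) = €137,000.00 × 1.054 = €144,398.0000
Growing perpetuity: P = D₁ / (r − g) = €144,398.0000 / (0.116 − 0.054) = €2,329,000.00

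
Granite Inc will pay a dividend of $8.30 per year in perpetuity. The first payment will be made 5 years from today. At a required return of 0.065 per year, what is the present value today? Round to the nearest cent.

Value at end of year 4: C / r = $8.30 / 0.065 = $127.6923
Discount to today: PV = $127.6923 / (1 + 0.065)^4 = $127.6923 / 1.286466 = $99.26

$99.26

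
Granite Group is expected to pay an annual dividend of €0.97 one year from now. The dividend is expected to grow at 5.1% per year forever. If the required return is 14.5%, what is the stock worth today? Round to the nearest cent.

Growing perpetuity: P = D₁ / (r − g) = €0.9700 / (0.145 − 0.051) = €10.32

€10.32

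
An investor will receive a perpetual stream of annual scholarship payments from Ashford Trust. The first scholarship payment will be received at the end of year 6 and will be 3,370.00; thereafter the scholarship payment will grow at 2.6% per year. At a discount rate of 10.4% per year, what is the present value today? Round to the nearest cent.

26344.50

Value at end of year 5: C₁ / (r − g) = 3,370.00 / (0.104 − 0.026) = 43,205.1282
Discount to today: PV = 43,205.1282 / (1 + 0.104)^5 = 43,205.1282 / 1.640006 = 26,344.50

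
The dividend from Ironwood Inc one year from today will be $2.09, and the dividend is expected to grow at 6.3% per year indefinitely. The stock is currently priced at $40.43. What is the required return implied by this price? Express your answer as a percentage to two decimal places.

11.47%

P = D₁/(r − g) ⇒ r = D₁/P + g = $2.0900/$40.43 + 0.063 = 0.051694 + 0.063 = 0.114694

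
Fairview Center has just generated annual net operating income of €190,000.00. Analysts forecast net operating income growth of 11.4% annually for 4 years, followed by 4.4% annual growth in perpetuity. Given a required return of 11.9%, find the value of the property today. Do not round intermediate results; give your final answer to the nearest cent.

D_1 = 211660.00000
D_2 = 235789.24000
D_3 = 262669.21336
D_4 = 292613.50368
Terminal value at year 4: TV = D_4×(1+g_2)/(r−g_2) = 305488.49785/0.075 = 4073179.97127
P_0 = D_1/(1+r)^1 + D_2/(1+r)^2 + D_3/(1+r)^3 + D_4/(1+r)^4 + TV/(1+r)^4
    = 189151.02770 + 188305.84885 + 187464.44649 + 186626.80374 + 2597845.10806 = 3349393.23483

€3349393.23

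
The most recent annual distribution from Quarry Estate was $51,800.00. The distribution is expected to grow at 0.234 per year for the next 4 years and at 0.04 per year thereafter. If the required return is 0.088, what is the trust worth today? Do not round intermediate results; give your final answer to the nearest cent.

$2143916.70

D_1 = 63921.20000
D_2 = 78878.76080
D_3 = 97336.39083
D_4 = 120113.10628
Terminal value at year 4: TV = D_4×(1+g_2)/(r−g_2) = 124917.63053/0.048 = 2602450.63608
P_0 = D_1/(1+r)^1 + D_2/(1+r)^2 + D_3/(1+r)^3 + D_4/(1+r)^4 + TV/(1+r)^4
    = 58751.10294 + 66634.98256 + 75576.80927 + 85718.55022 + 1857235.25472 = 2143916.69971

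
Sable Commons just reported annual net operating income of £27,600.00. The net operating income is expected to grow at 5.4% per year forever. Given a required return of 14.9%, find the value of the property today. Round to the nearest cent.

D₁ = D₀ × (1 + g) = £27,600.00 × 1.054 = £29,090.4000
Growing perpetuity: P = D₁ / (r − g) = £29,090.4000 / (0.149 − 0.054) = £306,214.74

£306214.74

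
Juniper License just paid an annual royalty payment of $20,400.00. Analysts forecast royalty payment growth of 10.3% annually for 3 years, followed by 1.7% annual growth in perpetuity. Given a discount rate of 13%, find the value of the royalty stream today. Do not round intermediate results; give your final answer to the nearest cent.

$229072.95

D_1 = 22501.20000
D_2 = 24818.82360
D_3 = 27375.16243
Terminal value at year 3: TV = D_3×(1+g_2)/(r−g_2) = 27840.54019/0.113 = 246376.46188
P_0 = D_1/(1+r)^1 + D_2/(1+r)^2 + D_3/(1+r)^3 + TV/(1+r)^3
    = 19912.56637 + 19436.77939 + 18972.36077 + 170751.24689 = 229072.95341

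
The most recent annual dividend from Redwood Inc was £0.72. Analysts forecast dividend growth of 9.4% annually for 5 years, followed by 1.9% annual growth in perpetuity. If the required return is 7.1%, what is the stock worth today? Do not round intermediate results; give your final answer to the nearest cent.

£19.53

D_1 = 0.78768
D_2 = 0.86172
D_3 = 0.94272
D_4 = 1.03134
D_5 = 1.12829
Terminal value at year 5: TV = D_5×(1+g_2)/(r−g_2) = 1.14972/0.052 = 22.11006
P_0 = D_1/(1+r)^1 + D_2/(1+r)^2 + D_3/(1+r)^3 + D_4/(1+r)^4 + D_5/(1+r)^5 + TV/(1+r)^5
    = 0.73546 + 0.75126 + 0.76739 + 0.78387 + 0.80070 + 15.69071 = 19.52939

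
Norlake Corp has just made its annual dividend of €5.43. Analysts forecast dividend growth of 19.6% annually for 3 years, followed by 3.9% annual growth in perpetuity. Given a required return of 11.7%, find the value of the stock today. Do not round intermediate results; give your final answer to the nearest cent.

D_1 = 6.49428
D_2 = 7.76716
D_3 = 9.28952
Terminal value at year 3: TV = D_3×(1+g_2)/(r−g_2) = 9.65181/0.078 = 123.74120
P_0 = D_1/(1+r)^1 + D_2/(1+r)^2 + D_3/(1+r)^3 + TV/(1+r)^3
    = 5.81404 + 6.22524 + 6.66552 + 88.78811 = 107.49290

€107.49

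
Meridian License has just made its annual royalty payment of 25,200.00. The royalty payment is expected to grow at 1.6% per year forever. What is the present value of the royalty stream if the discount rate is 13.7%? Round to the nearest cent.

D₁ = D₀ × (1 + g) = 25,200.00 × 1.016 = 25,603.2000
Growing perpetuity: P = D₁ / (r − g) = 25,603.2000 / (0.137 − 0.016) = 211,596.69

211596.69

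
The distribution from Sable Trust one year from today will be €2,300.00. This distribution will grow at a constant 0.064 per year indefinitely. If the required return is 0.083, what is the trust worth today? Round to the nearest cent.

Growing perpetuity: P = D₁ / (r − g) = €2,300.0000 / (0.083 − 0.064) = €121,052.63

€121052.63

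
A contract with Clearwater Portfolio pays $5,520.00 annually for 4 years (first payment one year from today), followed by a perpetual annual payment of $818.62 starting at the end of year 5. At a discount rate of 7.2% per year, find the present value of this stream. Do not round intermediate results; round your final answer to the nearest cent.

PV of 4-year annuity: $5,520.00 × [1 − (1+0.072)^−4] / 0.072 = 18613.29610
Perpetuity value at year 4: $818.62 / 0.072 = 11369.72222
PV of perpetuity: 11369.72222 / (1+0.072)^4 = 8609.35692
Total PV = 18613.29610 + 8609.35692 = 27222.65302

$27222.65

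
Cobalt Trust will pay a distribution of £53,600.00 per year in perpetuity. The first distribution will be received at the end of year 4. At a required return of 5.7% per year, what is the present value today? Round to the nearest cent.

Value at end of year 3: C / r = £53,600.00 / 0.057 = £940,350.8772
Discount to today: PV = £940,350.8772 / (1 + 0.057)^3 = £940,350.8772 / 1.180932 = £796,278.47

£796278.47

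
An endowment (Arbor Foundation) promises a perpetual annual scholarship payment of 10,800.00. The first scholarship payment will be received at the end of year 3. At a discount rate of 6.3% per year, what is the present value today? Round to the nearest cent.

Value at end of year 2: C / r = 10,800.00 / 0.063 = 171,428.5714
Discount to today: PV = 171,428.5714 / (1 + 0.063)^2 = 171,428.5714 / 1.129969 = 151,710.86

151710.86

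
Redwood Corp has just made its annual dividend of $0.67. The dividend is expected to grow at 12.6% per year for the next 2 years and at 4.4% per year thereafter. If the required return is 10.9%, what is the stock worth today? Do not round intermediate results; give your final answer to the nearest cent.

$12.46

D_1 = 0.75442
D_2 = 0.84948
Terminal value at year 2: TV = D_2×(1+g_2)/(r−g_2) = 0.88685/0.065 = 13.64391
P_0 = D_1/(1+r)^1 + D_2/(1+r)^2 + TV/(1+r)^2
    = 0.68027 + 0.69070 + 11.09368 = 12.46465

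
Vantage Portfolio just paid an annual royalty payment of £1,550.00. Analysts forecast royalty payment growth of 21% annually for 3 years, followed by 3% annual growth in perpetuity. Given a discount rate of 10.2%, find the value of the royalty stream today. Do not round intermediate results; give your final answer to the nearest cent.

£34975.12

D_1 = 1875.50000
D_2 = 2269.35500
D_3 = 2745.91955
Terminal value at year 3: TV = D_3×(1+g_2)/(r−g_2) = 2828.29714/0.072 = 39281.90467
P_0 = D_1/(1+r)^1 + D_2/(1+r)^2 + D_3/(1+r)^3 + TV/(1+r)^3
    = 1701.90563 + 1868.69856 + 2051.83780 + 29352.67959 = 34975.12156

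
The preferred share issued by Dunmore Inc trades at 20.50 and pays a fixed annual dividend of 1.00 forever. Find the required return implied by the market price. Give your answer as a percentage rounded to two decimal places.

4.88%

P = C/r ⇒ r = C/P = 1.00/20.50 = 0.048780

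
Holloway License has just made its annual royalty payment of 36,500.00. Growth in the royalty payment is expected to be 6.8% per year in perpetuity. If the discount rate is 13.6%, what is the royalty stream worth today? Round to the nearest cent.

573264.71

D₁ = D₀ × (1 + g) = 36,500.00 × 1.068 = 38,982.0000
Growing perpetuity: P = D₁ / (r − g) = 38,982.0000 / (0.136 − 0.068) = 573,264.71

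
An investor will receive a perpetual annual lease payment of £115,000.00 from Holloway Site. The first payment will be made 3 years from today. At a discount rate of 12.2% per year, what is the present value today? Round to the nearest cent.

£748776.66

Value at end of year 2: C / r = £115,000.00 / 0.122 = £942,622.9508
Discount to today: PV = £942,622.9508 / (1 + 0.122)^2 = £942,622.9508 / 1.258884 = £748,776.66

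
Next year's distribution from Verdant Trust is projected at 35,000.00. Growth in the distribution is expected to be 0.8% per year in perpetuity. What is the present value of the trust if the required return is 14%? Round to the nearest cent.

Growing perpetuity: P = D₁ / (r − g) = 35,000.0000 / (0.14 − 0.008) = 265,151.52

265151.52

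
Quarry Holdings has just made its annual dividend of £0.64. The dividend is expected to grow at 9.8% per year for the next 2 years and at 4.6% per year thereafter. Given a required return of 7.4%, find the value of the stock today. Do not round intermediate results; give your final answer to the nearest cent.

D_1 = 0.70272
D_2 = 0.77159
Terminal value at year 2: TV = D_2×(1+g_2)/(r−g_2) = 0.80708/0.028 = 28.82427
P_0 = D_1/(1+r)^1 + D_2/(1+r)^2 + TV/(1+r)^2
    = 0.65430 + 0.66892 + 24.98905 = 26.31227

£26.31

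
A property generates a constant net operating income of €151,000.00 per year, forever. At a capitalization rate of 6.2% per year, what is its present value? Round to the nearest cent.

Level perpetuity: PV = C / r = €151,000.00 / 0.062 = €2,435,483.87

€2435483.87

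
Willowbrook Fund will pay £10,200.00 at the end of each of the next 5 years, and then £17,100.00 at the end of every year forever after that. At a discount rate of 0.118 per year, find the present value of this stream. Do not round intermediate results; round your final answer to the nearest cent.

£119918.57

PV of 5-year annuity: £10,200.00 × [1 − (1+0.118)^−5] / 0.118 = 36951.62459
Perpetuity value at year 5: £17,100.00 / 0.118 = 144915.25424
PV of perpetuity: 144915.25424 / (1+0.118)^5 = 82966.94242
Total PV = 36951.62459 + 82966.94242 = 119918.56701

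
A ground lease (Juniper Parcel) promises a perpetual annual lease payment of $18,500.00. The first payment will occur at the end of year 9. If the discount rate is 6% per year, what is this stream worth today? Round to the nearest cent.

$193452.15

Value at end of year 8: C / r = $18,500.00 / 0.06 = $308,333.3333
Discount to today: PV = $308,333.3333 / (1 + 0.06)^8 = $308,333.3333 / 1.593848 = $193,452.15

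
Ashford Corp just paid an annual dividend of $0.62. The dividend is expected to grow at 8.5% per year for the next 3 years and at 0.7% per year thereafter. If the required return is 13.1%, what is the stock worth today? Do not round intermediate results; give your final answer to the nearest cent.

D_1 = 0.67270
D_2 = 0.72988
D_3 = 0.79192
Terminal value at year 3: TV = D_3×(1+g_2)/(r−g_2) = 0.79746/0.124 = 6.43115
P_0 = D_1/(1+r)^1 + D_2/(1+r)^2 + D_3/(1+r)^3 + TV/(1+r)^3
    = 0.59478 + 0.57059 + 0.54739 + 4.44530 = 6.15806

$6.16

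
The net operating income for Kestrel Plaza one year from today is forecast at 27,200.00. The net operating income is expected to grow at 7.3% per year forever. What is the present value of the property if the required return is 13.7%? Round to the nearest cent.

Growing perpetuity: P = D₁ / (r − g) = 27,200.0000 / (0.137 − 0.073) = 425,000.00

425000.00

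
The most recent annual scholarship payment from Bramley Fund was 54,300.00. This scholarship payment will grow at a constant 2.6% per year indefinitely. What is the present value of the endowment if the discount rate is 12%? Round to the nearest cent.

592678.72

D₁ = D₀ × (1 + g) = 54,300.00 × 1.026 = 55,711.8000
Growing perpetuity: P = D₁ / (r − g) = 55,711.8000 / (0.12 − 0.026) = 592,678.72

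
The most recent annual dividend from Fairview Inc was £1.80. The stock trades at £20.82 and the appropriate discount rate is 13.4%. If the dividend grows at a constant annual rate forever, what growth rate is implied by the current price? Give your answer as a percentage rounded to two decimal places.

P = D₀(1+g)/(r−g) ⇒ P(r−g) = D₀(1+g) ⇒ g(P+D₀) = P·r − D₀
g = (P·r − D₀)/(P + D₀) = (£20.82×0.134 − £1.80) / (£20.82 + £1.80) = 0.043761

4.38%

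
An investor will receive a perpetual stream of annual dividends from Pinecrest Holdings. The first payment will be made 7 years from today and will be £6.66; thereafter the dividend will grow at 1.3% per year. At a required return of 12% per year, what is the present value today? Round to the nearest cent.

£31.53

Value at end of year 6: C₁ / (r − g) = £6.66 / (0.12 − 0.013) = £62.2430
Discount to today: PV = £62.2430 / (1 + 0.12)^6 = £62.2430 / 1.973823 = £31.53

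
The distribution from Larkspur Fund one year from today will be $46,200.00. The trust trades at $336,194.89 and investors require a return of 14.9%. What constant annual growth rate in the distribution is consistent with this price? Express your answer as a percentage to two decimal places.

P = D₁/(r−g) ⇒ g = r − D₁/P = 0.149 − $46,200.00/$336,194.89 = 0.011580

1.16%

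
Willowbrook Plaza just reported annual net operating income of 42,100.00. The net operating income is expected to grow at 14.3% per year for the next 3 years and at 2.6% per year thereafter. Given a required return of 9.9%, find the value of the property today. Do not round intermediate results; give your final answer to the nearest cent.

802345.44

D_1 = 48120.30000
D_2 = 55001.50290
D_3 = 62866.71781
Terminal value at year 3: TV = D_3×(1+g_2)/(r−g_2) = 64501.25248/0.073 = 883578.80107
P_0 = D_1/(1+r)^1 + D_2/(1+r)^2 + D_3/(1+r)^3 + TV/(1+r)^3
    = 43785.53230 + 45538.54724 + 47361.74659 + 665659.61643 = 802345.44256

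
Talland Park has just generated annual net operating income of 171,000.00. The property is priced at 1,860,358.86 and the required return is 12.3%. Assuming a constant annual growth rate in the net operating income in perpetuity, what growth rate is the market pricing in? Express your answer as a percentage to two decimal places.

P = D₀(1+g)/(r−g) ⇒ P(r−g) = D₀(1+g) ⇒ g(P+D₀) = P·r − D₀
g = (P·r − D₀)/(P + D₀) = (1,860,358.86×0.123 − 171,000.00) / (1,860,358.86 + 171,000.00) = 0.028466

2.85%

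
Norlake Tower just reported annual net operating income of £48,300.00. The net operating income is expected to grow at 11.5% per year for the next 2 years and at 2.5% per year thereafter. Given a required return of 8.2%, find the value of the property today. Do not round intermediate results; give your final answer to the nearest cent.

£1023404.90

D_1 = 53854.50000
D_2 = 60047.76750
Terminal value at year 2: TV = D_2×(1+g_2)/(r−g_2) = 61548.96169/0.057 = 1079806.34539
P_0 = D_1/(1+r)^1 + D_2/(1+r)^2 + TV/(1+r)^2
    = 49773.10536 + 51291.13907 + 922340.65877 = 1023404.90320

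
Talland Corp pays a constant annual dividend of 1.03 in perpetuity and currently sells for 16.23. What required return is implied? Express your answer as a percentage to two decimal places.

6.35%

P = C/r ⇒ r = C/P = 1.03/16.23 = 0.063463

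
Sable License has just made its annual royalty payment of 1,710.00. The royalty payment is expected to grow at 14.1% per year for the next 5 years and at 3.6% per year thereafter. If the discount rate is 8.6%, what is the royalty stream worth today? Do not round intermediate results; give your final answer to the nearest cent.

55299.31

D_1 = 1951.11000
D_2 = 2226.21651
D_3 = 2540.11304
D_4 = 2898.26898
D_5 = 3306.92490
Terminal value at year 5: TV = D_5×(1+g_2)/(r−g_2) = 3425.97420/0.05 = 68519.48397
P_0 = D_1/(1+r)^1 + D_2/(1+r)^2 + D_3/(1+r)^3 + D_4/(1+r)^4 + D_5/(1+r)^5 + TV/(1+r)^5
    = 1796.60221 + 1887.59035 + 1983.18655 + 2083.62417 + 2189.14842 + 45359.15519 = 55299.30689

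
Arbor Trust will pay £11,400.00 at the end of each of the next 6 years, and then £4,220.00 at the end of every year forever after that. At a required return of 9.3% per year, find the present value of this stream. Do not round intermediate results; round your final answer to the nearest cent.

£77299.17

PV of 6-year annuity: £11,400.00 × [1 − (1+0.093)^−6] / 0.093 = 50685.27384
Perpetuity value at year 6: £4,220.00 / 0.093 = 45376.34409
PV of perpetuity: 45376.34409 / (1+0.093)^6 = 26613.90061
Total PV = 50685.27384 + 26613.90061 = 77299.17445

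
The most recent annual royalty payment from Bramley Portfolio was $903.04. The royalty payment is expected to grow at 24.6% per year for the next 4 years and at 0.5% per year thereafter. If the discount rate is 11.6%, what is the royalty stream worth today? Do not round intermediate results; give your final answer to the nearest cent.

$17498.66

D_1 = 1125.18784
D_2 = 1401.98405
D_3 = 1746.87212
D_4 = 2176.60267
Terminal value at year 4: TV = D_4×(1+g_2)/(r−g_2) = 2187.48568/0.111 = 19707.07820
P_0 = D_1/(1+r)^1 + D_2/(1+r)^2 + D_3/(1+r)^3 + D_4/(1+r)^4 + TV/(1+r)^4
    = 1008.23283 + 1125.67931 + 1256.80683 + 1403.20906 + 12704.73063 = 17498.65866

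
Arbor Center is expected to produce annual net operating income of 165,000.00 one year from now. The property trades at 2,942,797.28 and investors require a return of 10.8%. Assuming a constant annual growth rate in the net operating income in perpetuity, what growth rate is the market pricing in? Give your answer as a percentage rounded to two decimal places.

P = D₁/(r−g) ⇒ g = r − D₁/P = 0.108 − 165,000.00/2,942,797.28 = 0.051931

5.19%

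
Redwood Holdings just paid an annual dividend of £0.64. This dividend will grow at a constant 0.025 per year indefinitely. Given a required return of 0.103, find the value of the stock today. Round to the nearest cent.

D₁ = D₀ × (1 + g) = £0.64 × 1.025 = £0.6560
Growing perpetuity: P = D₁ / (r − g) = £0.6560 / (0.103 − 0.025) = £8.41

£8.41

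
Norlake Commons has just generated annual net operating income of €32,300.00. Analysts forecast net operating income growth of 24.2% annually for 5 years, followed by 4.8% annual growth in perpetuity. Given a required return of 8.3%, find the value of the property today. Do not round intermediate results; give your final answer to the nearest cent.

€2166679.68

D_1 = 40116.60000
D_2 = 49824.81720
D_3 = 61882.42296
D_4 = 76857.96932
D_5 = 95457.59789
Terminal value at year 5: TV = D_5×(1+g_2)/(r−g_2) = 100039.56259/0.035 = 2858273.21696
P_0 = D_1/(1+r)^1 + D_2/(1+r)^2 + D_3/(1+r)^3 + D_4/(1+r)^4 + D_5/(1+r)^5 + TV/(1+r)^5
    = 37042.10526 + 42480.41989 + 48717.15743 + 55869.53789 + 64071.99082 + 1918498.46788 = 2166679.67916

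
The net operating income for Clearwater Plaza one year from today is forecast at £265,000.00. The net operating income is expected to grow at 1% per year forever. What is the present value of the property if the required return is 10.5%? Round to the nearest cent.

£2789473.68

Growing perpetuity: P = D₁ / (r − g) = £265,000.0000 / (0.105 − 0.01) = £2,789,473.68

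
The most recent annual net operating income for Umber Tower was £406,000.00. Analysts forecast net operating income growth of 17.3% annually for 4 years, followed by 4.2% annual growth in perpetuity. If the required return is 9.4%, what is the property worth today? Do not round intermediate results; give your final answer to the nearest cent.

£12691719.70

D_1 = 476238.00000
D_2 = 558627.17400
D_3 = 655269.67510
D_4 = 768631.32889
Terminal value at year 4: TV = D_4×(1+g_2)/(r−g_2) = 800913.84471/0.052 = 15402189.32131
P_0 = D_1/(1+r)^1 + D_2/(1+r)^2 + D_3/(1+r)^3 + D_4/(1+r)^4 + TV/(1+r)^4
    = 435318.09872 + 466753.31791 + 500458.53923 + 536597.68420 + 10752592.05644 = 12691719.69650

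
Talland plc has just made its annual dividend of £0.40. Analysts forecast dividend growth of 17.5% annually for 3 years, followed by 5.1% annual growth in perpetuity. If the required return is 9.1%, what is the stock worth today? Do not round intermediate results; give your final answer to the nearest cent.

£14.52

D_1 = 0.47000
D_2 = 0.55225
D_3 = 0.64889
Terminal value at year 3: TV = D_3×(1+g_2)/(r−g_2) = 0.68199/0.04 = 17.04968
P_0 = D_1/(1+r)^1 + D_2/(1+r)^2 + D_3/(1+r)^3 + TV/(1+r)^3
    = 0.43080 + 0.46397 + 0.49969 + 13.12931 = 14.52377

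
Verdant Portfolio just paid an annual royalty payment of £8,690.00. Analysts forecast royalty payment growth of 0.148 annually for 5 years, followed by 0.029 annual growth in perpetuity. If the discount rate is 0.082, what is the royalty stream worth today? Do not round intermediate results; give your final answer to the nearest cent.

D_1 = 9976.12000
D_2 = 11452.58576
D_3 = 13147.56845
D_4 = 15093.40858
D_5 = 17327.23305
Terminal value at year 5: TV = D_5×(1+g_2)/(r−g_2) = 17829.72281/0.053 = 336409.86438
P_0 = D_1/(1+r)^1 + D_2/(1+r)^2 + D_3/(1+r)^3 + D_4/(1+r)^4 + D_5/(1+r)^5 + TV/(1+r)^5
    = 9220.07394 + 9782.48140 + 10379.19469 + 11012.30638 + 11684.03671 + 226846.67504 = 278924.76816

£278924.77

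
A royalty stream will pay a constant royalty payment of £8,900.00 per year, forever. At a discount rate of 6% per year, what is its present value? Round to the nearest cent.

Level perpetuity: PV = C / r = £8,900.00 / 0.06 = £148,333.33

£148333.33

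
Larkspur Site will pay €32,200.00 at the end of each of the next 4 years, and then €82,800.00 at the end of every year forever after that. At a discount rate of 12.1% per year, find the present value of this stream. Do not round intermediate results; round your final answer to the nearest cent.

€530930.77

PV of 4-year annuity: €32,200.00 × [1 − (1+0.121)^−4] / 0.121 = 97597.02157
Perpetuity value at year 4: €82,800.00 / 0.121 = 684297.52066
PV of perpetuity: 684297.52066 / (1+0.121)^4 = 433333.75091
Total PV = 97597.02157 + 433333.75091 = 530930.77248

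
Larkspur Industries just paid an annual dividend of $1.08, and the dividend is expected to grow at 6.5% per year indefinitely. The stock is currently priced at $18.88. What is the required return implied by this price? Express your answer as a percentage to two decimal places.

12.59%

D₁ = $1.08 × 1.065 = $1.1502
P = D₁/(r − g) ⇒ r = D₁/P + g = $1.1502/$18.88 + 0.065 = 0.060922 + 0.065 = 0.125922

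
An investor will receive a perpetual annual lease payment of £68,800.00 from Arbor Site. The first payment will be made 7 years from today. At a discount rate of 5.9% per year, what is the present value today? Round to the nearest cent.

Value at end of year 6: C / r = £68,800.00 / 0.059 = £1,166,101.6949
Discount to today: PV = £1,166,101.6949 / (1 + 0.059)^6 = £1,166,101.6949 / 1.410509 = £826,724.23

£826724.23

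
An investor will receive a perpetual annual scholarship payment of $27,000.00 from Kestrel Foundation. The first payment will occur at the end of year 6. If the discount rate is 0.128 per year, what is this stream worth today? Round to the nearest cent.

Value at end of year 5: C / r = $27,000.00 / 0.128 = $210,937.5000
Discount to today: PV = $210,937.5000 / (1 + 0.128)^5 = $210,937.5000 / 1.826188 = $115,507.00

$115507.00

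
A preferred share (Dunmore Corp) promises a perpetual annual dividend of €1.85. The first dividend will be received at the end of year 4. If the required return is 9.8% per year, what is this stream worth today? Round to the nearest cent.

Value at end of year 3: C / r = €1.85 / 0.098 = €18.8776
Discount to today: PV = €18.8776 / (1 + 0.098)^3 = €18.8776 / 1.323753 = €14.26

€14.26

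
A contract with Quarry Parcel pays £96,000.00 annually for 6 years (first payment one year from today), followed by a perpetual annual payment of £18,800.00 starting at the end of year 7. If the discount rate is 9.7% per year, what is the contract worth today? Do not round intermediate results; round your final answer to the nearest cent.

PV of 6-year annuity: £96,000.00 × [1 − (1+0.097)^−6] / 0.097 = 421806.59008
Perpetuity value at year 6: £18,800.00 / 0.097 = 193814.43299
PV of perpetuity: 193814.43299 / (1+0.097)^6 = 111210.64243
Total PV = 421806.59008 + 111210.64243 = 533017.23252

£533017.23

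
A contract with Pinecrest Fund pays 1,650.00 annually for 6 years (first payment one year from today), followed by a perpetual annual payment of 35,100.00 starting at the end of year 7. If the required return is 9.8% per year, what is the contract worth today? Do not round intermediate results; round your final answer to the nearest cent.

PV of 6-year annuity: 1,650.00 × [1 − (1+0.098)^−6] / 0.098 = 7228.49502
Perpetuity value at year 6: 35,100.00 / 0.098 = 358163.26531
PV of perpetuity: 358163.26531 / (1+0.098)^6 = 204393.46215
Total PV = 7228.49502 + 204393.46215 = 211621.95717

211621.96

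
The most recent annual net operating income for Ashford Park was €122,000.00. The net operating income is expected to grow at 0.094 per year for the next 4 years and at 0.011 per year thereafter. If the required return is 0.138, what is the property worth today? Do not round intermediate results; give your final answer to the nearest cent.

D_1 = 133468.00000
D_2 = 146013.99200
D_3 = 159739.30725
D_4 = 174754.80213
Terminal value at year 4: TV = D_4×(1+g_2)/(r−g_2) = 176677.10495/0.127 = 1391158.30671
P_0 = D_1/(1+r)^1 + D_2/(1+r)^2 + D_3/(1+r)^3 + D_4/(1+r)^4 + TV/(1+r)^4
    = 117282.95255 + 112748.28654 + 108388.95033 + 104198.16491 + 829483.02931 = 1272101.38364

€1272101.38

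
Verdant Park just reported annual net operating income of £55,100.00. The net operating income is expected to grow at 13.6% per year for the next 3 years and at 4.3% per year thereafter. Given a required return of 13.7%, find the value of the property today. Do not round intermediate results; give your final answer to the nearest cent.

D_1 = 62593.60000
D_2 = 71106.32960
D_3 = 80776.79043
Terminal value at year 3: TV = D_3×(1+g_2)/(r−g_2) = 84250.19241/0.094 = 896278.64270
P_0 = D_1/(1+r)^1 + D_2/(1+r)^2 + D_3/(1+r)^3 + TV/(1+r)^3
    = 55051.53914 + 55003.12090 + 54954.74524 + 609763.82220 = 774773.22748

£774773.23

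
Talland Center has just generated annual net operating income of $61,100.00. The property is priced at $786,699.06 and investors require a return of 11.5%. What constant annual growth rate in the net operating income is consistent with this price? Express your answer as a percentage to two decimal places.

P = D₀(1+g)/(r−g) ⇒ P(r−g) = D₀(1+g) ⇒ g(P+D₀) = P·r − D₀
g = (P·r − D₀)/(P + D₀) = ($786,699.06×0.115 − $61,100.00) / ($786,699.06 + $61,100.00) = 0.034643

3.46%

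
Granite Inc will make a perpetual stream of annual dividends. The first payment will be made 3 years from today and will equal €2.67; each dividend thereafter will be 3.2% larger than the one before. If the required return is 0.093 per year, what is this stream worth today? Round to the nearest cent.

Value at end of year 2: C₁ / (r − g) = €2.67 / (0.093 − 0.032) = €43.7705
Discount to today: PV = €43.7705 / (1 + 0.093)^2 = €43.7705 / 1.194649 = €36.64

€36.64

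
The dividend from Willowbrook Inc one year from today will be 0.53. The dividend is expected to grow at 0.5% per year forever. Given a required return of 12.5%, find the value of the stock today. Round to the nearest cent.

Growing perpetuity: P = D₁ / (r − g) = 0.5300 / (0.125 − 0.005) = 4.42

4.42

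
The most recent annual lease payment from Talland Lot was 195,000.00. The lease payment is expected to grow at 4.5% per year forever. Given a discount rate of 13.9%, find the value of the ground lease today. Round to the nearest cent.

D₁ = D₀ × (1 + g) = 195,000.00 × 1.045 = 203,775.0000
Growing perpetuity: P = D₁ / (r − g) = 203,775.0000 / (0.139 − 0.045) = 2,167,819.15

2167819.15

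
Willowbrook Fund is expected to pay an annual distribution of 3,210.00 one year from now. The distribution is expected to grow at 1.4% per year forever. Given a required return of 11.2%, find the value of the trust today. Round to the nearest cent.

Growing perpetuity: P = D₁ / (r − g) = 3,210.0000 / (0.112 − 0.014) = 32,755.10

32755.10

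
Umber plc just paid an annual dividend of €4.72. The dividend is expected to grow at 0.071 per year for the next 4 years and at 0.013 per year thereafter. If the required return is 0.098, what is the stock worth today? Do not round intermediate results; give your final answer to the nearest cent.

D_1 = 5.05512
D_2 = 5.41403
D_3 = 5.79843
D_4 = 6.21012
Terminal value at year 4: TV = D_4×(1+g_2)/(r−g_2) = 6.29085/0.085 = 74.01000
P_0 = D_1/(1+r)^1 + D_2/(1+r)^2 + D_3/(1+r)^3 + D_4/(1+r)^4 + TV/(1+r)^4
    = 4.60393 + 4.49072 + 4.38030 + 4.27258 + 50.91914 = 68.66667

€68.67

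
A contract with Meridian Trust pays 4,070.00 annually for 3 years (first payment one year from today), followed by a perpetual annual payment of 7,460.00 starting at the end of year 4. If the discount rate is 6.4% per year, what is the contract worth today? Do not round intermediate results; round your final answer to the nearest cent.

PV of 3-year annuity: 4,070.00 × [1 − (1+0.064)^−3] / 0.064 = 10799.14422
Perpetuity value at year 3: 7,460.00 / 0.064 = 116562.50000
PV of perpetuity: 116562.50000 / (1+0.064)^3 = 96768.49119
Total PV = 10799.14422 + 96768.49119 = 107567.63541

107567.64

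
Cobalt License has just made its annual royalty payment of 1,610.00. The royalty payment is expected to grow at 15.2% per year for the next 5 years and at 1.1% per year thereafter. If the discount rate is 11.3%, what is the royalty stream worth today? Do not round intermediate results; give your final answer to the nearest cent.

D_1 = 1854.72000
D_2 = 2136.63744
D_3 = 2461.40633
D_4 = 2835.54009
D_5 = 3266.54219
Terminal value at year 5: TV = D_5×(1+g_2)/(r−g_2) = 3302.47415/0.102 = 32377.19756
P_0 = D_1/(1+r)^1 + D_2/(1+r)^2 + D_3/(1+r)^3 + D_4/(1+r)^4 + D_5/(1+r)^5 + TV/(1+r)^5
    = 1666.41509 + 1724.80700 + 1785.24498 + 1847.80073 + 1912.54847 + 18956.73040 = 27893.54667

27893.55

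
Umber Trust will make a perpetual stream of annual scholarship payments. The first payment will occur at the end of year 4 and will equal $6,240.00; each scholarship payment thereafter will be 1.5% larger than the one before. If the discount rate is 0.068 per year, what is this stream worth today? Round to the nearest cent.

$96648.47

Value at end of year 3: C₁ / (r − g) = $6,240.00 / (0.068 − 0.015) = $117,735.8491
Discount to today: PV = $117,735.8491 / (1 + 0.068)^3 = $117,735.8491 / 1.218186 = $96,648.47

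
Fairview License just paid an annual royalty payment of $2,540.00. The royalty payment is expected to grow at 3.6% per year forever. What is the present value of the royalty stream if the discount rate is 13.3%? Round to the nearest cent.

$27128.25

D₁ = D₀ × (1 + g) = $2,540.00 × 1.036 = $2,631.4400
Growing perpetuity: P = D₁ / (r − g) = $2,631.4400 / (0.133 − 0.036) = $27,128.25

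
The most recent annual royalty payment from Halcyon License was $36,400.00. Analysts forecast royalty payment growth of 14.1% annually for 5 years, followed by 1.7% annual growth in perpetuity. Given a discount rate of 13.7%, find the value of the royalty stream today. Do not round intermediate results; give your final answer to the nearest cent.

D_1 = 41532.40000
D_2 = 47388.46840
D_3 = 54070.24244
D_4 = 61694.14663
D_5 = 70393.02130
Terminal value at year 5: TV = D_5×(1+g_2)/(r−g_2) = 71589.70267/0.12 = 596580.85555
P_0 = D_1/(1+r)^1 + D_2/(1+r)^2 + D_3/(1+r)^3 + D_4/(1+r)^4 + D_5/(1+r)^5 + TV/(1+r)^5
    = 36528.05629 + 36656.56308 + 36785.52197 + 36914.93453 + 37044.80238 + 313954.70015 = 497884.57840

$497884.58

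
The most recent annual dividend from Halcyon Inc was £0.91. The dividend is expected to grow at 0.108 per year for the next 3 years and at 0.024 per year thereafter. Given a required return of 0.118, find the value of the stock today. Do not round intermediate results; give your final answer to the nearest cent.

D_1 = 1.00828
D_2 = 1.11717
D_3 = 1.23783
Terminal value at year 3: TV = D_3×(1+g_2)/(r−g_2) = 1.26754/0.094 = 13.48444
P_0 = D_1/(1+r)^1 + D_2/(1+r)^2 + D_3/(1+r)^3 + TV/(1+r)^3
    = 0.90186 + 0.89379 + 0.88580 + 9.64956 = 12.33101

£12.33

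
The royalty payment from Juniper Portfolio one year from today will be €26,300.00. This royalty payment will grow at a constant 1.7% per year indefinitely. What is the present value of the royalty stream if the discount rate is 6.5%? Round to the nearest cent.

Growing perpetuity: P = D₁ / (r − g) = €26,300.0000 / (0.065 − 0.017) = €547,916.67

€547916.67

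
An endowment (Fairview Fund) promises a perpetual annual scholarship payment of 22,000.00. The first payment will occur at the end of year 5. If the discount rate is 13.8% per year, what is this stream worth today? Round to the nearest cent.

Value at end of year 4: C / r = 22,000.00 / 0.138 = 159,420.2899
Discount to today: PV = 159,420.2899 / (1 + 0.138)^4 = 159,420.2899 / 1.677139 = 95,054.91

95054.91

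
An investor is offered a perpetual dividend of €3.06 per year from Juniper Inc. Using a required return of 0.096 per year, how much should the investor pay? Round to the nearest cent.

€31.88

Level perpetuity: PV = C / r = €3.06 / 0.096 = €31.88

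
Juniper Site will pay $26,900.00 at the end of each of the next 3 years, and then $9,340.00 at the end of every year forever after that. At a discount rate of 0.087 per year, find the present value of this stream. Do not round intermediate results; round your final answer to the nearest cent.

$152044.59

PV of 3-year annuity: $26,900.00 × [1 − (1+0.087)^−3] / 0.087 = 68457.54257
Perpetuity value at year 3: $9,340.00 / 0.087 = 107356.32184
PV of perpetuity: 107356.32184 / (1+0.087)^3 = 83587.04869
Total PV = 68457.54257 + 83587.04869 = 152044.59127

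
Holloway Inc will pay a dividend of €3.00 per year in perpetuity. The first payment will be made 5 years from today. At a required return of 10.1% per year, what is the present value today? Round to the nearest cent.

Value at end of year 4: C / r = €3.00 / 0.101 = €29.7030
Discount to today: PV = €29.7030 / (1 + 0.101)^4 = €29.7030 / 1.469431 = €20.21

€20.21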